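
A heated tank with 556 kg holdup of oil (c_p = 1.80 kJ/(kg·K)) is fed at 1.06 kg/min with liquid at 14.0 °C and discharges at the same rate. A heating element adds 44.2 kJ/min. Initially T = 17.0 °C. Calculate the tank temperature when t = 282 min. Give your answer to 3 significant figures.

25.4 °C

First-law balance (no shaft work): M c_p dT/dt = ṁ c_p (T_in − T) + 44.2.
Rearrange: dT/dt = (T_ss − T)/τ with τ = M/ṁ = 524.53 min and T_ss = T_in + Q̇/(ṁ c_p) = 37.166 °C.
Integrating: T(t) = T_ss + (T₀ − T_ss) e^(−t/τ).
T(282) = 37.166 + (-20.166)·e^(−282/524.53) = 37.166 + (-20.166)·0.58413 = 25.386 °C.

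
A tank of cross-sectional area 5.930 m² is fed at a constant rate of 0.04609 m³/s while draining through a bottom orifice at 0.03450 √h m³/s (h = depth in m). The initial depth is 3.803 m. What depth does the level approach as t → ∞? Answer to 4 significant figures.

1.785 m

A dh/dt = Q_in − 0.03450 √h. Steady state requires inflow = outflow:
Q_in = 0.03450 √h_ss ⇒ √h_ss = 0.04609/0.03450 = 1.33594.
h_ss = 1.33594² = 1.78474 m. (Since h₀ = 3.803 m > h_ss, the level will fall toward this value.)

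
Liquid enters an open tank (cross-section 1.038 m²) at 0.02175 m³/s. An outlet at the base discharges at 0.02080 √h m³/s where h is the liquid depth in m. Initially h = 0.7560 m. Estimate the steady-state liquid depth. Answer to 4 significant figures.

1.093 m

Mass balance (ρ constant): A dh/dt = Q_in − 0.02080 √h. At steady state dh/dt = 0:
Q_in = 0.02080 √h_ss ⇒ √h_ss = 0.02175/0.02080 = 1.04567.
h_ss = 1.04567² = 1.09343 m. (Since h₀ = 0.7560 m < h_ss, the level will rise toward this value.)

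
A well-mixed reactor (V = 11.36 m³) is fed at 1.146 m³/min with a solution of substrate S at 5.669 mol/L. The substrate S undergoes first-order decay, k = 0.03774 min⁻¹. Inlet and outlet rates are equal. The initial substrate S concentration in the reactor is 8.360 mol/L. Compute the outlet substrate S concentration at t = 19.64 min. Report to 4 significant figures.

4.404 mol/L

Species balance: V dC/dt = Q C_in − Q C − k V C.
dC/dt = (Q/V) C_in − (Q/V + k) C; effective rate a = Q/V + k = 0.100880 + 0.03774 = 0.138620 min⁻¹.
C_ss = Q C_in/(Q + kV) = 4.12559 mol/L; C(t) = C_ss + (C₀ − C_ss) e^(−a t).
C(19.64) = 4.12559 + (4.23441)·e^(−0.138620·19.64) = 4.12559 + (4.23441)·0.0657101 = 4.40383 mol/L.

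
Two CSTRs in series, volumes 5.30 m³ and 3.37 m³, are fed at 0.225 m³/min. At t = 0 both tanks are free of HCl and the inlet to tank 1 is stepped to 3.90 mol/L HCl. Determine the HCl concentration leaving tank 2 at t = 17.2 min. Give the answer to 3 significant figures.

0.900 mol/L

Species balance on tank i: dCᵢ/dt = (Cᵢ₋₁ − Cᵢ)/τᵢ with τᵢ = Vᵢ/Q.
τ₁ = 5.30/0.225 = 23.556 min; τ₂ = 3.37/0.225 = 14.978 min.
Tank 1: C₁ = C_in(1 − e^(−t/τ₁)). Tank 2 (τ₁ ≠ τ₂): C₂ = C_in[1 − (τ₁ e^(−t/τ₁) − τ₂ e^(−t/τ₂))/(τ₁ − τ₂)].
At t = 17.2: e^(−t/τ₁) = 0.48182, e^(−t/τ₂) = 0.31715.
C₂ = 3.90·[1 − (23.556·0.48182 − 14.978·0.31715)/(8.5778)] = 3.90·0.23066 = 0.89957 mol/L.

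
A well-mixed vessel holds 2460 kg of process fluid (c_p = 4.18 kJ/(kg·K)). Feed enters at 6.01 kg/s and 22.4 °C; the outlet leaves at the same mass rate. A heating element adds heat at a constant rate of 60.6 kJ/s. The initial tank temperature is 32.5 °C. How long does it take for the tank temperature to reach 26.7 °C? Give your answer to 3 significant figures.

575 s

M c_p dT/dt = ṁ c_p (T_in − T) + Q̇.
τ = M/ṁ = 409.32 s; T_ss = T_in + Q̇/(ṁ c_p) = 24.812 °C.
T(t) = T_ss + (T₀ − T_ss) e^(−t/τ). Set T = 26.7:
e^(−t/τ) = (26.7 − 24.812)/(32.5 − 24.812) = 0.24555
t = −409.32 · ln(0.24555) = 574.78 s.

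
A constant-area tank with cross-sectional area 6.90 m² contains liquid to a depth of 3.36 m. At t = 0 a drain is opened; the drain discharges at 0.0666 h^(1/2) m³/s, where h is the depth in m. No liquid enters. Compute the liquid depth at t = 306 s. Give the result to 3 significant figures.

0.127 m

A dh/dt = −Q_out = −0.0666 √h.
∫ h^(−1/2) dh = −(0.0666/A) ∫ dt, giving 2√h = 2√h₀ − (0.0666/A) t.
√h = √3.36 − 0.0666·306/(2·6.90) = 1.8330 − 1.4768 = 0.35625.
h = 0.35625² = 0.12691 m.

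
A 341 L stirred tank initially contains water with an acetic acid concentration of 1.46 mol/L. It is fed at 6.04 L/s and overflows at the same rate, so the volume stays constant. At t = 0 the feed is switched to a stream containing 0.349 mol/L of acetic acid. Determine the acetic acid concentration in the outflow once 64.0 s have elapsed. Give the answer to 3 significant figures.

Accumulation = in − out for the solute gives V dC/dt = Q(C_in − C).
So dC/dt = (C_in − C)/τ with τ = V/Q = 341/6.04 = 56.457 s.
This is linear first-order; C(t) = C_in + (C₀ − C_in) e^(−t/τ).
C(64.0) = 0.349 + (1.46 − 0.349)·e^(−64.0/56.457) = 0.349 + (1.1110)·0.32187 = 0.70660 mol/L.

0.707 mol/L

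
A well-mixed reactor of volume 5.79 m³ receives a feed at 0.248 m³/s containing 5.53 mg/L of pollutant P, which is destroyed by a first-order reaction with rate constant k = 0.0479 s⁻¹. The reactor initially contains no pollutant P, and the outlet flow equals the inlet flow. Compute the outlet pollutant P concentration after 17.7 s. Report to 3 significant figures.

Species balance: V dC/dt = Q C_in − Q C − k V C.
dC/dt = (Q/V) C_in − (Q/V + k) C; effective rate a = Q/V + k = 0.042832 + 0.0479 = 0.090732 s⁻¹.
C_ss = Q C_in/(Q + kV) = 2.6106 mg/L; C(t) = C_ss + (C₀ − C_ss) e^(−a t).
C(17.7) = 2.6106 + (-2.6106)·e^(−0.090732·17.7) = 2.6106 + (-2.6106)·0.20070 = 2.0866 mg/L.

2.09 mg/L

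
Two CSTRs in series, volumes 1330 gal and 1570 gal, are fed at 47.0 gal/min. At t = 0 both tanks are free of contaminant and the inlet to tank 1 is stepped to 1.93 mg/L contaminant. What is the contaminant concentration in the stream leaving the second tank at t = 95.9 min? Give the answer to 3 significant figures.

Each tank obeys Vᵢ dCᵢ/dt = Q(Cᵢ₋₁ − Cᵢ), so τᵢ = Vᵢ/Q.
τ₁ = 1330/47.0 = 28.298 min; τ₂ = 1570/47.0 = 33.404 min.
Tank 1: C₁ = C_in(1 − e^(−t/τ₁)). Tank 2 (τ₁ ≠ τ₂): C₂ = C_in[1 − (τ₁ e^(−t/τ₁) − τ₂ e^(−t/τ₂))/(τ₁ − τ₂)].
At t = 95.9: e^(−t/τ₁) = 0.033744, e^(−t/τ₂) = 0.056648.
C₂ = 1.93·[1 − (28.298·0.033744 − 33.404·0.056648)/(-5.1064)] = 1.93·0.81642 = 1.5757 mg/L.

1.58 mg/L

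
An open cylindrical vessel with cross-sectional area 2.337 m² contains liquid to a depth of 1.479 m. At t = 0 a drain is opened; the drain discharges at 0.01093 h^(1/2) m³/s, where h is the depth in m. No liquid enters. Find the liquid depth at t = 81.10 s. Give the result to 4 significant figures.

A dh/dt = −Q_out = −0.01093 √h.
This is separable: 2 d(√h)/dt = −0.01093/A, so √h = √h₀ − (0.01093/(2A)) t.
√h = √1.479 − 0.01093·81.10/(2·2.337) = 1.21614 − 0.189650 = 1.02649.
h = 1.02649² = 1.05369 m.

1.054 m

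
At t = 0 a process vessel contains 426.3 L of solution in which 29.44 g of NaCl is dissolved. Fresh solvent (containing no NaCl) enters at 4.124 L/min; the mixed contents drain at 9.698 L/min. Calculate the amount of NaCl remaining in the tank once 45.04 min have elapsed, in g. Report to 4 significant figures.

6.270 g

Total volume: dV/dt = Q_in − Q_out = -5.57400 L/min, so V(t) = 426.3 − 5.57400 t and V(45.04) = 175.247 L.
Solute balance: dm/dt = 0 − Q_out C = −Q_out m/V(t).
Separate: dm/m = −Q_out dt/V(t) ⇒ ln(m/m₀) = −(Q_out/(Q_in−Q_out)) ln(V/V₀).
m = m₀ (V₀/V)^(Q_out/(Q_in−Q_out)) = 29.44 × (426.3/175.247)^(-1.73986) = 6.26957 g.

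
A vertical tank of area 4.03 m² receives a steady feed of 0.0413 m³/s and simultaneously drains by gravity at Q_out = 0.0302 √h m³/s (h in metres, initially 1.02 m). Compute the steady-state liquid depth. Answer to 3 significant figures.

1.87 m

Level balance: A dh/dt = 0.0413 − 0.0302 √h. Setting dh/dt = 0:
Q_in = 0.0302 √h_ss ⇒ √h_ss = 0.0413/0.0302 = 1.3675.
h_ss = 1.3675² = 1.8702 m. (Since h₀ = 1.02 m < h_ss, the level will rise toward this value.)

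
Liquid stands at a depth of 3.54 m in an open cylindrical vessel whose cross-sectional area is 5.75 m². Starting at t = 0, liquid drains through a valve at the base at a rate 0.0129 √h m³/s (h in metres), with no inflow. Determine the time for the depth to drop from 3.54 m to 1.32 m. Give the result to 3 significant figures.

A dh/dt = −Q_out = −0.0129 √h.
This is separable: 2 d(√h)/dt = −0.0129/A, so √h = √h₀ − (0.0129/(2A)) t.
t = 2A(√h₀ − √h)/0.0129 = 2·5.75·(√3.54 − √1.32)/0.0129
  = 11.500 × (1.8815 − 1.1489) / 0.0129 = 653.07 s.

653 s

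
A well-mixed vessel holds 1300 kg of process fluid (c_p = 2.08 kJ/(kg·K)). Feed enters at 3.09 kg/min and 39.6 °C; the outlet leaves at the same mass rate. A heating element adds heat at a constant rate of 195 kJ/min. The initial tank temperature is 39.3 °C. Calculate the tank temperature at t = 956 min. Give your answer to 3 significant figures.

Energy balance: M c_p dT/dt = ṁ c_p (T_in − T) + 195.
τ = M/ṁ = 420.71 min; T_ss = T_in + Q̇/(ṁ c_p) = 39.6 + 195/(3.09·2.08) = 69.940 °C.
Solution: T(t) = T_ss + (T₀ − T_ss) e^(−t/τ).
T(956) = 69.940 + (-30.640)·e^(−956/420.71) = 69.940 + (-30.640)·0.10307 = 66.782 °C.

66.8 °C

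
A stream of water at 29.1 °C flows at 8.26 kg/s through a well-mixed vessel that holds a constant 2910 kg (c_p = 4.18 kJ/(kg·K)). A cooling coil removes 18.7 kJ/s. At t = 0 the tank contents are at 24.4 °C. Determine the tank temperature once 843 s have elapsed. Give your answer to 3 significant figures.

28.2 °C

Unsteady energy balance on the tank contents: M c_p dT/dt = ṁ c_p (T_in − T) − 18.7.
τ = M/ṁ = 352.30 s; T_ss = T_in − Q̇/(ṁ c_p) = 29.1 − 18.7/(8.26·4.18) = 28.558 °C.
Solution: T(t) = T_ss + (T₀ − T_ss) e^(−t/τ).
T(843) = 28.558 + (-4.1584)·e^(−843/352.30) = 28.558 + (-4.1584)·0.091369 = 28.178 °C.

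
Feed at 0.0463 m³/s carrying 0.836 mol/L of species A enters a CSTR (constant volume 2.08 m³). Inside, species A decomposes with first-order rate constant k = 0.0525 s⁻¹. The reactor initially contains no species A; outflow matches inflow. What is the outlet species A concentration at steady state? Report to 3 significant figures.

Accumulation = in − out − consumed: V dC/dt = Q C_in − Q C − k V C.
At steady state: 0 = Q C_in − (Q + kV) C_ss, so C_ss = Q C_in/(Q + kV).
C_ss = 0.0463·0.836/(0.0463 + 0.0525·2.08) = 0.038707/0.15550 = 0.24892 mol/L.

0.249 mol/L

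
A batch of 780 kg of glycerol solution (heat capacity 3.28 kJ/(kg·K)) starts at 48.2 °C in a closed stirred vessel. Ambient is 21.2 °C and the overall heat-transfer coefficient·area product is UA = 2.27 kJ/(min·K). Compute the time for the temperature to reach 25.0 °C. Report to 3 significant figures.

2210 min

Energy balance: M c_p dT/dt = −UA(T − T_amb).
τ = M c_p/UA = 1127.0 min; T_ss = T_amb = 21.200 °C.
T(t) = T_ss + (T₀ − T_ss)e^(−t/τ); set T = 25.0:
t = −τ ln[(T − T_ss)/(T₀ − T_ss)] = −1127.0 · ln(0.14074) = 2210.0 min.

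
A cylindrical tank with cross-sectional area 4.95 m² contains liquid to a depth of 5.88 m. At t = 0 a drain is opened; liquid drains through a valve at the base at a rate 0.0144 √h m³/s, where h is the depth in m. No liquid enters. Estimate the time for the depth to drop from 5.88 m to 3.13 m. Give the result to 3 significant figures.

Mass balance (ρ constant): A dh/dt = −0.0144 √h.
Separate and integrate: 2(√h − √h₀) = −(0.0144/A) t.
t = 2A(√h₀ − √h)/0.0144 = 2·4.95·(√5.88 − √3.13)/0.0144
  = 9.9000 × (2.4249 − 1.7692) / 0.0144 = 450.79 s.

451 s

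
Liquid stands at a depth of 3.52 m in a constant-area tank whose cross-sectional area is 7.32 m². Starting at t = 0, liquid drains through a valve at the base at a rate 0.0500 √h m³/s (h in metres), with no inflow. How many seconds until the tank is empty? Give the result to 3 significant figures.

Mass balance (ρ constant): A dh/dt = −0.0500 √h.
∫ h^(−1/2) dh = −(0.0500/A) ∫ dt, giving 2√h = 2√h₀ − (0.0500/A) t.
Tank is empty when √h = 0: t_empty = 2A√h₀/0.0500.
t_empty = 2·7.32·√3.52/0.0500 = 14.640·1.8762/0.0500 = 549.34 s.

549 s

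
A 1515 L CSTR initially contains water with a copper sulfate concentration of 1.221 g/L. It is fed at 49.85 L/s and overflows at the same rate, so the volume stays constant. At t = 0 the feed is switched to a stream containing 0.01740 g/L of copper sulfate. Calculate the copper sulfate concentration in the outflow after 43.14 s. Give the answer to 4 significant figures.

0.3085 g/L

Unsteady species balance (constant V, well mixed): V dC/dt = Q(C_in − C).
Rewrite as dC/dt + C/τ = C_in/τ, τ = V/Q = 30.3912 s.
Integrating: C(t) = C_in + (C₀ − C_in) e^(−t/τ).
C(43.14) = 0.01740 + (1.221 − 0.01740)·e^(−43.14/30.3912) = 0.01740 + (1.20360)·0.241837 = 0.308475 g/L.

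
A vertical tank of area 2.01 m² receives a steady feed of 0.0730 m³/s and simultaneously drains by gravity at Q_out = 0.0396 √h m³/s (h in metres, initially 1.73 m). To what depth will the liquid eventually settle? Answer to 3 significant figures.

3.40 m

Level balance: A dh/dt = 0.0730 − 0.0396 √h. Setting dh/dt = 0:
Q_in = 0.0396 √h_ss ⇒ √h_ss = 0.0730/0.0396 = 1.8434.
h_ss = 1.8434² = 3.3983 m. (Since h₀ = 1.73 m < h_ss, the level will rise toward this value.)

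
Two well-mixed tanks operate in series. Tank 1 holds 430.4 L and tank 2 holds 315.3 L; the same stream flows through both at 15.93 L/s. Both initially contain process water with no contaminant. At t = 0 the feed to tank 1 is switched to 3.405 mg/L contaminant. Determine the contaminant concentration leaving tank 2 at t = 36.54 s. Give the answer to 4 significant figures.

Time constants: τᵢ = Vᵢ/Q for each well-mixed tank.
τ₁ = 430.4/15.93 = 27.0182 s; τ₂ = 315.3/15.93 = 19.7928 s.
Solving the cascade with C₁(0)=C₂(0)=0 gives C₂(t) = C_in[1 − (τ₁ e^(−t/τ₁) − τ₂ e^(−t/τ₂))/(τ₁ − τ₂)].
At t = 36.54: e^(−t/τ₁) = 0.258613, e^(−t/τ₂) = 0.157848.
C₂ = 3.405·[1 − (27.0182·0.258613 − 19.7928·0.157848)/(7.22536)] = 3.405·0.465355 = 1.58453 mg/L.

1.585 mg/L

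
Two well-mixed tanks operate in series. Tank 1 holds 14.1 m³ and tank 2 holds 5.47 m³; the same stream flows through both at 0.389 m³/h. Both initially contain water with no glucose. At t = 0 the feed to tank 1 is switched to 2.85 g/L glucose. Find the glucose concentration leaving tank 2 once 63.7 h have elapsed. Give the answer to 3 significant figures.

2.07 g/L

Time constants: τᵢ = Vᵢ/Q for each well-mixed tank.
τ₁ = 14.1/0.389 = 36.247 h; τ₂ = 5.47/0.389 = 14.062 h.
Tank 1: C₁ = C_in(1 − e^(−t/τ₁)). Tank 2 (τ₁ ≠ τ₂): C₂ = C_in[1 − (τ₁ e^(−t/τ₁) − τ₂ e^(−t/τ₂))/(τ₁ − τ₂)].
At t = 63.7: e^(−t/τ₁) = 0.17249, e^(−t/τ₂) = 0.010780.
C₂ = 2.85·[1 − (36.247·0.17249 − 14.062·0.010780)/(22.185)] = 2.85·0.72501 = 2.0663 g/L.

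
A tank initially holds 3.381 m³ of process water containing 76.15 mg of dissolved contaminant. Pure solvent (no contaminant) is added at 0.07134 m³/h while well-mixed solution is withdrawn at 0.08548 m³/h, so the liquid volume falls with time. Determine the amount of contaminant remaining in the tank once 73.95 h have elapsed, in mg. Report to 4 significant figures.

Let m(t) be the amount of contaminant. Volume: V(t) = V₀ + (Q_in − Q_out) t = 3.381 − 0.0141400 t; V(73.95) = 2.33535 m³.
Species balance (pure solvent in): dm/dt = −Q_out · m/V(t).
dm/m = −Q_out dt/(V₀ − 0.0141400 t); integrating gives ln(m/m₀) = −(Q_out/(Q_in−Q_out)) ln(V/V₀).
m = m₀ (V₀/V)^(Q_out/(Q_in−Q_out)) = 76.15 × (3.381/2.33535)^(-6.04526) = 8.13269 mg.

8.133 mg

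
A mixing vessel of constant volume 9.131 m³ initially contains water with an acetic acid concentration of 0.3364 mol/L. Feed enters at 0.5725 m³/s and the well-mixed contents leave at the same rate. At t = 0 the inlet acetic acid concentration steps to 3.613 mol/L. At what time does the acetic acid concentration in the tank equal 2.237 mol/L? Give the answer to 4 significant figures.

Species balance: V dC/dt = Q(C_in − C) ⇒ τ = V/Q = 15.9493 s.
C(t) = C_in + (C₀ − C_in) e^(−t/τ). Set C = 2.237 and solve for t:
e^(−t/τ) = (C − C_in)/(C₀ − C_in) = (2.237 − 3.613)/(0.3364 − 3.613) = 0.419948
t = −τ ln(…) = 15.9493 × 0.867626 = 13.8381 s.

13.84 s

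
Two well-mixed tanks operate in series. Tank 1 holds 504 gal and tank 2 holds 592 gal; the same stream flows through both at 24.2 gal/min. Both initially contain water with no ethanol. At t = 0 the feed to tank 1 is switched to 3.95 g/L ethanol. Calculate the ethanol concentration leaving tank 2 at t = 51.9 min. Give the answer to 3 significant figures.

Time constants: τᵢ = Vᵢ/Q for each well-mixed tank.
τ₁ = 504/24.2 = 20.826 min; τ₂ = 592/24.2 = 24.463 min.
Tank 1: C₁ = C_in(1 − e^(−t/τ₁)). Tank 2 (τ₁ ≠ τ₂): C₂ = C_in[1 − (τ₁ e^(−t/τ₁) − τ₂ e^(−t/τ₂))/(τ₁ − τ₂)].
At t = 51.9: e^(−t/τ₁) = 0.082742, e^(−t/τ₂) = 0.11984.
C₂ = 3.95·[1 − (20.826·0.082742 − 24.463·0.11984)/(-3.6364)] = 3.95·0.66768 = 2.6374 g/L.

2.64 g/L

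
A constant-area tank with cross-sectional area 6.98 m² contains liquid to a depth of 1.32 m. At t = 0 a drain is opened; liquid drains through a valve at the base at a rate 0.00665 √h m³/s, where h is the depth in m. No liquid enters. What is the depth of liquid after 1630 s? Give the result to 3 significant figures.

Volume balance on the tank: A dh/dt = −0.00665 √h.
This is separable: 2 d(√h)/dt = −0.00665/A, so √h = √h₀ − (0.00665/(2A)) t.
√h = √1.32 − 0.00665·1630/(2·6.98) = 1.1489 − 0.77647 = 0.37244.
h = 0.37244² = 0.13871 m.

0.139 m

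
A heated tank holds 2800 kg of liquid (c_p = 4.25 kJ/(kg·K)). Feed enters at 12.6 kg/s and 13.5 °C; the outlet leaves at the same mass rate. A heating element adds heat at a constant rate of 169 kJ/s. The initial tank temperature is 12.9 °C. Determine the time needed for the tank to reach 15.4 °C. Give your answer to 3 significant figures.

243 s

M c_p dT/dt = ṁ c_p (T_in − T) + Q̇.
τ = M/ṁ = 222.22 s; T_ss = T_in + Q̇/(ṁ c_p) = 16.656 °C.
T(t) = T_ss + (T₀ − T_ss) e^(−t/τ). Set T = 15.4:
e^(−t/τ) = (15.4 − 16.656)/(12.9 − 16.656) = 0.33439
t = −222.22 · ln(0.33439) = 243.44 s.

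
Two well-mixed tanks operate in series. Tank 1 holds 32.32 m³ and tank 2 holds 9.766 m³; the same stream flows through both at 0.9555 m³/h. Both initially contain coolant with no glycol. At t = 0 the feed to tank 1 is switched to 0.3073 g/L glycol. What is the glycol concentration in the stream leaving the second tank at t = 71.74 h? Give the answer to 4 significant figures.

0.2546 g/L

Time constants: τᵢ = Vᵢ/Q for each well-mixed tank.
τ₁ = 32.32/0.9555 = 33.8252 h; τ₂ = 9.766/0.9555 = 10.2208 h.
Tank 1: C₁ = C_in(1 − e^(−t/τ₁)). Tank 2 (τ₁ ≠ τ₂): C₂ = C_in[1 − (τ₁ e^(−t/τ₁) − τ₂ e^(−t/τ₂))/(τ₁ − τ₂)].
At t = 71.74: e^(−t/τ₁) = 0.119923, e^(−t/τ₂) = 0.000894718.
C₂ = 0.3073·[1 − (33.8252·0.119923 − 10.2208·0.000894718)/(23.6044)] = 0.3073·0.828537 = 0.254609 g/L.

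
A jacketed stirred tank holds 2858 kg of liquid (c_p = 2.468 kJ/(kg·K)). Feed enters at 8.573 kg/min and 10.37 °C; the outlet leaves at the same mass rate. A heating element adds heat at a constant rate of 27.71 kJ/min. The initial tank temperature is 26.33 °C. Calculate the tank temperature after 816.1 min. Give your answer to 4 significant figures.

Energy balance: M c_p dT/dt = ṁ c_p (T_in − T) + 27.71.
τ = M/ṁ = 333.372 min; T_ss = T_in + Q̇/(ṁ c_p) = 10.37 + 27.71/(8.573·2.468) = 11.6797 °C.
Integrating: T(t) = T_ss + (T₀ − T_ss) e^(−t/τ).
T(816.1) = 11.6797 + (14.6503)·e^(−816.1/333.372) = 11.6797 + (14.6503)·0.0864651 = 12.9464 °C.

12.95 °C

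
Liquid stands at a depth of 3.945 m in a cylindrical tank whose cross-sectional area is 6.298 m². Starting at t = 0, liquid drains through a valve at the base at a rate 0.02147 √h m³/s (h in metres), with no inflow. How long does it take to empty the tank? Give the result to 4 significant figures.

1165 s

With no inflow, A dh/dt = −0.02147 √h.
Separate and integrate: 2(√h − √h₀) = −(0.02147/A) t.
Tank is empty when √h = 0: t_empty = 2A√h₀/0.02147.
t_empty = 2·6.298·√3.945/0.02147 = 12.5960·1.98620/0.02147 = 1165.26 s.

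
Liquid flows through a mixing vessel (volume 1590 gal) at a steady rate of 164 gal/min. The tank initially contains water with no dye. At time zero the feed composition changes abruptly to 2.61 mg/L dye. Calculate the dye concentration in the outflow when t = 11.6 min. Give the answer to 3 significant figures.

1.82 mg/L

Species balance on the tank: V dC/dt = Q(C_in − C).
Time constant τ = V/Q = 1590/164 = 9.6951 min.
Solution: C(t) = C_in + (C₀ − C_in) e^(−t/τ).
C(11.6) = 2.61 + (0 − 2.61)·e^(−11.6/9.6951) = 2.61 + (-2.6100)·0.30226 = 1.8211 mg/L.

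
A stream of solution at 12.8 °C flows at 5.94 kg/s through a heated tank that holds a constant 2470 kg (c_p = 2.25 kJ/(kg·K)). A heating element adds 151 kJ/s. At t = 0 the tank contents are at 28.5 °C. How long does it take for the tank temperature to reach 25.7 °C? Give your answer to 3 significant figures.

M c_p dT/dt = ṁ c_p (T_in − T) + Q̇.
τ = M/ṁ = 415.82 s; T_ss = T_in + Q̇/(ṁ c_p) = 24.098 °C.
T(t) = T_ss + (T₀ − T_ss) e^(−t/τ). Set T = 25.7:
e^(−t/τ) = (25.7 − 24.098)/(28.5 − 24.098) = 0.36390
t = −415.82 · ln(0.36390) = 420.35 s.

420 s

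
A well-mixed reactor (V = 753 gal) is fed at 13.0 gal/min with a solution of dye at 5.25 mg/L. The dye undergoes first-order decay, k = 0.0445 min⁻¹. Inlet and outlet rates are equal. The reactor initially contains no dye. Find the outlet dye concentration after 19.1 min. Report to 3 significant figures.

1.02 mg/L

Species balance: V dC/dt = Q C_in − Q C − k V C.
dC/dt = (Q/V) C_in − (Q/V + k) C; effective rate a = Q/V + k = 0.017264 + 0.0445 = 0.061764 min⁻¹.
C_ss = Q C_in/(Q + kV) = 1.4675 mg/L; C(t) = C_ss + (C₀ − C_ss) e^(−a t).
C(19.1) = 1.4675 + (-1.4675)·e^(−0.061764·19.1) = 1.4675 + (-1.4675)·0.30737 = 1.0164 mg/L.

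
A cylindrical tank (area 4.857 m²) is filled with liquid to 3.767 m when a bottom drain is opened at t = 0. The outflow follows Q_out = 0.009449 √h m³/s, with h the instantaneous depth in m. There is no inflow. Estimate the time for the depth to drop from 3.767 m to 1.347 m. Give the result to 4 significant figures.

With no inflow, A dh/dt = −0.009449 √h.
∫ h^(−1/2) dh = −(0.009449/A) ∫ dt, giving 2√h = 2√h₀ − (0.009449/A) t.
t = 2A(√h₀ − √h)/0.009449 = 2·4.857·(√3.767 − √1.347)/0.009449
  = 9.71400 × (1.94088 − 1.16060) / 0.009449 = 802.156 s.

802.2 s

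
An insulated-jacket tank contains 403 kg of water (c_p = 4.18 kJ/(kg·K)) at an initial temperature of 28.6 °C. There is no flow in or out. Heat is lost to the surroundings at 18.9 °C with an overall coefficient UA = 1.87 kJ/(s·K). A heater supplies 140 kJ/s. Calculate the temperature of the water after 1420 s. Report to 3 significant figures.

Unsteady energy balance on the tank contents: M c_p dT/dt = −UA(T − T_amb) + Q̇.
dT/dt = (T_ss − T)/τ with T_ss = T_amb + Q̇/UA = 18.9 + 140/1.87 = 93.766 °C, τ = M c_p/UA = 403·4.18/1.87 = 900.82 s.
Integrating: T(t) = T_ss + (T₀ − T_ss) e^(−t/τ).
T(1420) = 93.766 + (-65.166)·0.20673 = 80.294 °C.

80.3 °C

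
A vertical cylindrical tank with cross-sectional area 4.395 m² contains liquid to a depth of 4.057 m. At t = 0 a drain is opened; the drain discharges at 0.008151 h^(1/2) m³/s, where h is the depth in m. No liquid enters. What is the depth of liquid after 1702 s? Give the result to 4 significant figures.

A dh/dt = −Q_out = −0.008151 √h.
This is separable: 2 d(√h)/dt = −0.008151/A, so √h = √h₀ − (0.008151/(2A)) t.
√h = √4.057 − 0.008151·1702/(2·4.395) = 2.01420 − 1.57827 = 0.435929.
h = 0.435929² = 0.190034 m.

0.1900 m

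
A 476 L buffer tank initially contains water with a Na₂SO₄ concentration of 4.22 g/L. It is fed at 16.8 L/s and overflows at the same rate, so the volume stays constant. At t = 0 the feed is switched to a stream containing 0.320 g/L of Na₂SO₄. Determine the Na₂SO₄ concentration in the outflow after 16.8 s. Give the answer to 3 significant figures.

Unsteady species balance (constant V, well mixed): V dC/dt = Q(C_in − C).
So dC/dt = (C_in − C)/τ with τ = V/Q = 476/16.8 = 28.333 s.
Integrating: C(t) = C_in + (C₀ − C_in) e^(−t/τ).
C(16.8) = 0.320 + (4.22 − 0.320)·e^(−16.8/28.333) = 0.320 + (3.9000)·0.55270 = 2.4755 g/L.

2.48 g/L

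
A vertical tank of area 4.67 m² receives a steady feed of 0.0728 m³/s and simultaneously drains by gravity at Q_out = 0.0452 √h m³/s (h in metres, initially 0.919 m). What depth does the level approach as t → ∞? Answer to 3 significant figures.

2.59 m

A dh/dt = Q_in − 0.0452 √h. Steady state requires inflow = outflow:
Q_in = 0.0452 √h_ss ⇒ √h_ss = 0.0728/0.0452 = 1.6106.
h_ss = 1.6106² = 2.5941 m. (Since h₀ = 0.919 m < h_ss, the level will rise toward this value.)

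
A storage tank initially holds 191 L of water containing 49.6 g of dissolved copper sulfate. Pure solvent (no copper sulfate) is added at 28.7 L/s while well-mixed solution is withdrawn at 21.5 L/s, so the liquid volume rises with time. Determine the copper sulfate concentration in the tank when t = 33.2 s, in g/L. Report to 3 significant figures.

0.0102 g/L

Total volume: dV/dt = Q_in − Q_out = 7.2000 L/s, so V(t) = 191 + 7.2000 t and V(33.2) = 430.04 L.
No copper sulfate enters, so dm/dt = −Q_out · (m/V).
Separate: dm/m = −Q_out dt/V(t) ⇒ ln(m/m₀) = −(Q_out/(Q_in−Q_out)) ln(V/V₀).
m = m₀ (V₀/V)^(Q_out/(Q_in−Q_out)) = 49.6 × (191/430.04)^(2.9861) = 4.3949 g.
C = m/V = 4.3949/430.04 = 0.010220 g/L.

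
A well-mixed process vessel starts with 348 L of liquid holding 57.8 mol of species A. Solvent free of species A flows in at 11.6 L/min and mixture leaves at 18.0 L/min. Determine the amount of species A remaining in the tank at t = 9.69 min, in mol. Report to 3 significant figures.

33.3 mol

Total volume: dV/dt = Q_in − Q_out = -6.4000 L/min, so V(t) = 348 − 6.4000 t and V(9.69) = 285.98 L.
Solute balance: dm/dt = 0 − Q_out C = −Q_out m/V(t).
dm/m = −Q_out dt/(V₀ − 6.4000 t); integrating gives ln(m/m₀) = −(Q_out/(Q_in−Q_out)) ln(V/V₀).
m = m₀ (V₀/V)^(Q_out/(Q_in−Q_out)) = 57.8 × (348/285.98)^(-2.8125) = 33.281 mol.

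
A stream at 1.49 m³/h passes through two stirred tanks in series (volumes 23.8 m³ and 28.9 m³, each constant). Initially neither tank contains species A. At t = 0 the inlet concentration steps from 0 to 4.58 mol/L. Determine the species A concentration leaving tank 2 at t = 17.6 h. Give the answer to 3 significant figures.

Species balance on tank i: dCᵢ/dt = (Cᵢ₋₁ − Cᵢ)/τᵢ with τᵢ = Vᵢ/Q.
τ₁ = 23.8/1.49 = 15.973 h; τ₂ = 28.9/1.49 = 19.396 h.
Tank 1: C₁ = C_in(1 − e^(−t/τ₁)). Tank 2 (τ₁ ≠ τ₂): C₂ = C_in[1 − (τ₁ e^(−t/τ₁) − τ₂ e^(−t/τ₂))/(τ₁ − τ₂)].
At t = 17.6: e^(−t/τ₁) = 0.33226, e^(−t/τ₂) = 0.40357.
C₂ = 4.58·[1 − (15.973·0.33226 − 19.396·0.40357)/(-3.4228)] = 4.58·0.26363 = 1.2074 mol/L.

1.21 mol/L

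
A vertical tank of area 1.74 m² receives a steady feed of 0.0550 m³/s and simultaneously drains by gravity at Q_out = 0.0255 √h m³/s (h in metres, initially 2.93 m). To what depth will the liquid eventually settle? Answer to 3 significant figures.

4.65 m

A dh/dt = Q_in − 0.0255 √h. Steady state requires inflow = outflow:
Q_in = 0.0255 √h_ss ⇒ √h_ss = 0.0550/0.0255 = 2.1569.
h_ss = 2.1569² = 4.6521 m. (Since h₀ = 2.93 m < h_ss, the level will rise toward this value.)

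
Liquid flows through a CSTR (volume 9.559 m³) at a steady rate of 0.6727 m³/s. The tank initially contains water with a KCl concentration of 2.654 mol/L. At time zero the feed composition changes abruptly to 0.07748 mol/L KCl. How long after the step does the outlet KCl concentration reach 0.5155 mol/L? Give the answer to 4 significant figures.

Species balance: V dC/dt = Q(C_in − C) ⇒ τ = V/Q = 14.2099 s.
C(t) = C_in + (C₀ − C_in) e^(−t/τ). Set C = 0.5155 and solve for t:
e^(−t/τ) = (C − C_in)/(C₀ − C_in) = (0.5155 − 0.07748)/(2.654 − 0.07748) = 0.170005
t = −τ ln(…) = 14.2099 × 1.77193 = 25.1790 s.

25.18 s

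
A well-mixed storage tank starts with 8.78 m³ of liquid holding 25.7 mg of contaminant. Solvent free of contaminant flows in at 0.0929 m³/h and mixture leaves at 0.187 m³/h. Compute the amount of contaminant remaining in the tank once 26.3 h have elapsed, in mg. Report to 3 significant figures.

Let m(t) be the amount of contaminant. Volume: V(t) = V₀ + (Q_in − Q_out) t = 8.78 − 0.094100 t; V(26.3) = 6.3052 m³.
Species balance (pure solvent in): dm/dt = −Q_out · m/V(t).
Separate: dm/m = −Q_out dt/V(t) ⇒ ln(m/m₀) = −(Q_out/(Q_in−Q_out)) ln(V/V₀).
m = m₀ (V₀/V)^(Q_out/(Q_in−Q_out)) = 25.7 × (8.78/6.3052)^(-1.9872) = 13.310 mg.

13.3 mg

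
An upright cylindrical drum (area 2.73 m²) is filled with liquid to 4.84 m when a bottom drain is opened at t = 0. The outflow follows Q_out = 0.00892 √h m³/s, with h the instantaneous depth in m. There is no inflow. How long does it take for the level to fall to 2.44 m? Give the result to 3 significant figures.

Mass balance (ρ constant): A dh/dt = −0.00892 √h.
This is separable: 2 d(√h)/dt = −0.00892/A, so √h = √h₀ − (0.00892/(2A)) t.
t = 2A(√h₀ − √h)/0.00892 = 2·2.73·(√4.84 − √2.44)/0.00892
  = 5.4600 × (2.2000 − 1.5620) / 0.00892 = 390.49 s.

390 s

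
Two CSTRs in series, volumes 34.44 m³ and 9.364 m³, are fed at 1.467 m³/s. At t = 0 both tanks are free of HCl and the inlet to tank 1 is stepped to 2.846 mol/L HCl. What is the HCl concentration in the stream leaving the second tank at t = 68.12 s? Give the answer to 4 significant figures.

Time constants: τᵢ = Vᵢ/Q for each well-mixed tank.
τ₁ = 34.44/1.467 = 23.4765 s; τ₂ = 9.364/1.467 = 6.38309 s.
Solving the cascade with C₁(0)=C₂(0)=0 gives C₂(t) = C_in[1 − (τ₁ e^(−t/τ₁) − τ₂ e^(−t/τ₂))/(τ₁ − τ₂)].
At t = 68.12: e^(−t/τ₁) = 0.0549338, e^(−t/τ₂) = 2.31865e-05.
C₂ = 2.846·[1 − (23.4765·0.0549338 − 6.38309·2.31865e-05)/(17.0934)] = 2.846·0.924561 = 2.63130 mol/L.

2.631 mol/L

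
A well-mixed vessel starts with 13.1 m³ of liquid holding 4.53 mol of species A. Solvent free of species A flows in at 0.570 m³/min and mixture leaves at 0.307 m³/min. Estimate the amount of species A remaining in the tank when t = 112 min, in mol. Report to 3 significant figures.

Total volume: dV/dt = Q_in − Q_out = 0.26300 m³/min, so V(t) = 13.1 + 0.26300 t and V(112) = 42.556 m³.
Solute balance: dm/dt = 0 − Q_out C = −Q_out m/V(t).
Separate: dm/m = −Q_out dt/V(t) ⇒ ln(m/m₀) = −(Q_out/(Q_in−Q_out)) ln(V/V₀).
m = m₀ (V₀/V)^(Q_out/(Q_in−Q_out)) = 4.53 × (13.1/42.556)^(1.1673) = 1.1450 mol.

1.14 mol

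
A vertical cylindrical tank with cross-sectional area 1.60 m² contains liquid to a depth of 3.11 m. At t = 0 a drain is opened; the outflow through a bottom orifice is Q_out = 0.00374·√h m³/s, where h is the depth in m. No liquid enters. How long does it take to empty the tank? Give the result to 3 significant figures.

1510 s

With no inflow, A dh/dt = −0.00374 √h.
This is separable: 2 d(√h)/dt = −0.00374/A, so √h = √h₀ − (0.00374/(2A)) t.
Tank is empty when √h = 0: t_empty = 2A√h₀/0.00374.
t_empty = 2·1.60·√3.11/0.00374 = 3.2000·1.7635/0.00374 = 1508.9 s.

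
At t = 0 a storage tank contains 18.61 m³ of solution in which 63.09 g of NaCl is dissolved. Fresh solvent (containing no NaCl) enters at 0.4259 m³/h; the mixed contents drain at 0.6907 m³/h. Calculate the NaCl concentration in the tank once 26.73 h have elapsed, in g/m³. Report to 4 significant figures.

Let m(t) be the amount of NaCl. Volume: V(t) = V₀ + (Q_in − Q_out) t = 18.61 − 0.264800 t; V(26.73) = 11.5319 m³.
No NaCl enters, so dm/dt = −Q_out · (m/V).
Separate: dm/m = −Q_out dt/V(t) ⇒ ln(m/m₀) = −(Q_out/(Q_in−Q_out)) ln(V/V₀).
m = m₀ (V₀/V)^(Q_out/(Q_in−Q_out)) = 63.09 × (18.61/11.5319)^(-2.60838) = 18.1059 g.
C = m/V = 18.1059/11.5319 = 1.57007 g/m³.

1.570 g/m³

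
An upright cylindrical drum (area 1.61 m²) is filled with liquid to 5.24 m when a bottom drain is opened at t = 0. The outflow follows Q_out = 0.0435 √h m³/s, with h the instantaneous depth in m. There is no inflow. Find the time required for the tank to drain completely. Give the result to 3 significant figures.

With no inflow, A dh/dt = −0.0435 √h.
∫ h^(−1/2) dh = −(0.0435/A) ∫ dt, giving 2√h = 2√h₀ − (0.0435/A) t.
Tank is empty when √h = 0: t_empty = 2A√h₀/0.0435.
t_empty = 2·1.61·√5.24/0.0435 = 3.2200·2.2891/0.0435 = 169.45 s.

169 s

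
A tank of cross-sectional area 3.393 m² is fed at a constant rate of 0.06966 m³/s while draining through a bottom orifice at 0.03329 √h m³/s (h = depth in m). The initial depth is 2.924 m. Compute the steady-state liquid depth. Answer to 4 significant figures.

4.379 m

Accumulation of liquid (constant cross-section A): A dh/dt = Q_in − 0.03329 √h. At steady state dh/dt = 0:
Q_in = 0.03329 √h_ss ⇒ √h_ss = 0.06966/0.03329 = 2.09252.
h_ss = 2.09252² = 4.37864 m. (Since h₀ = 2.924 m < h_ss, the level will rise toward this value.)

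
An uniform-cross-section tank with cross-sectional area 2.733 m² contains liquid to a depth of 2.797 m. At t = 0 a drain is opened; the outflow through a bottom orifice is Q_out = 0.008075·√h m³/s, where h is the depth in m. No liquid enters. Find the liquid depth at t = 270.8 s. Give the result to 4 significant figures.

1.619 m

With no inflow, A dh/dt = −0.008075 √h.
This is separable: 2 d(√h)/dt = −0.008075/A, so √h = √h₀ − (0.008075/(2A)) t.
√h = √2.797 − 0.008075·270.8/(2·2.733) = 1.67242 − 0.400057 = 1.27237.
h = 1.27237² = 1.61892 m.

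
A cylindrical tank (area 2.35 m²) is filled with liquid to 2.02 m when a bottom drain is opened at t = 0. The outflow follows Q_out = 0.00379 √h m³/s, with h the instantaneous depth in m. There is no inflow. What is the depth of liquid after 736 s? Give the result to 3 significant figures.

A dh/dt = −Q_out = −0.00379 √h.
This is separable: 2 d(√h)/dt = −0.00379/A, so √h = √h₀ − (0.00379/(2A)) t.
√h = √2.02 − 0.00379·736/(2·2.35) = 1.4213 − 0.59350 = 0.82777.
h = 0.82777² = 0.68520 m.

0.685 m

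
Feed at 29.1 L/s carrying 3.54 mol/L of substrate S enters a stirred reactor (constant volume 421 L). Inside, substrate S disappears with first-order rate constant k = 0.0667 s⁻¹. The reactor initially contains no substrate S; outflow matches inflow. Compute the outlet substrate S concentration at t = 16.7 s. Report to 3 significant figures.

1.62 mol/L

V dC/dt = Q(C_in − C) − k V C.
This is linear with rate a = Q/V + k = 0.13582 s⁻¹.
C_ss = Q C_in/(Q + kV) = 1.8016 mol/L; C(t) = C_ss + (C₀ − C_ss) e^(−a t).
C(16.7) = 1.8016 + (-1.8016)·e^(−0.13582·16.7) = 1.8016 + (-1.8016)·0.10350 = 1.6151 mol/L.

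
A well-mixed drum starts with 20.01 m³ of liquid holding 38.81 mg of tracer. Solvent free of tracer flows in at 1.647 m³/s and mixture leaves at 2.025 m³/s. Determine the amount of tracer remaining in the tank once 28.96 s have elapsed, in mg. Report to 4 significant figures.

0.5575 mg

Total volume: dV/dt = Q_in − Q_out = -0.378000 m³/s, so V(t) = 20.01 − 0.378000 t and V(28.96) = 9.06312 m³.
Solute balance: dm/dt = 0 − Q_out C = −Q_out m/V(t).
Separate: dm/m = −Q_out dt/V(t) ⇒ ln(m/m₀) = −(Q_out/(Q_in−Q_out)) ln(V/V₀).
m = m₀ (V₀/V)^(Q_out/(Q_in−Q_out)) = 38.81 × (20.01/9.06312)^(-5.35714) = 0.557507 mg.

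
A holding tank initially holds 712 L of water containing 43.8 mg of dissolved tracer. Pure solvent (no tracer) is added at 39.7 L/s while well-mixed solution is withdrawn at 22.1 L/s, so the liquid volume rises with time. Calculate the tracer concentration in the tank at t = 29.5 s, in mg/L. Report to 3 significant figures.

Let m(t) be the amount of tracer. Volume: V(t) = V₀ + (Q_in − Q_out) t = 712 + 17.600 t; V(29.5) = 1231.2 L.
Solute balance: dm/dt = 0 − Q_out C = −Q_out m/V(t).
dm/m = −Q_out dt/(V₀ + 17.600 t); integrating gives ln(m/m₀) = −(Q_out/(Q_in−Q_out)) ln(V/V₀).
m = m₀ (V₀/V)^(Q_out/(Q_in−Q_out)) = 43.8 × (712/1231.2)^(1.2557) = 22.020 mg.
C = m/V = 22.020/1231.2 = 0.017885 mg/L.

0.0179 mg/L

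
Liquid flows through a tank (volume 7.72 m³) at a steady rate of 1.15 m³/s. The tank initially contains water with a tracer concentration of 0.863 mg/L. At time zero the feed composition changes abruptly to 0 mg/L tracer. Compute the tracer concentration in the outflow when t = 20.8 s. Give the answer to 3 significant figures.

Unsteady species balance (constant V, well mixed): V dC/dt = Q(C_in − C).
So dC/dt = (C_in − C)/τ with τ = V/Q = 7.72/1.15 = 6.7130 s.
Solution: C(t) = C_in + (C₀ − C_in) e^(−t/τ).
C(20.8) = 0 + (0.863 − 0)·e^(−20.8/6.7130) = 0 + (0.86300)·0.045119 = 0.038938 mg/L.

0.0389 mg/L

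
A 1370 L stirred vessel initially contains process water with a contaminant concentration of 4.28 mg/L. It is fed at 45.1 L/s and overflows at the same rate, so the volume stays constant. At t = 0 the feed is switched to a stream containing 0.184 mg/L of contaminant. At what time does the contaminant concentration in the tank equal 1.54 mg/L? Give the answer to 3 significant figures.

33.6 s

Species balance: V dC/dt = Q(C_in − C) ⇒ τ = V/Q = 30.377 s.
C(t) = C_in + (C₀ − C_in) e^(−t/τ). Set C = 1.54 and solve for t:
e^(−t/τ) = (C − C_in)/(C₀ − C_in) = (1.54 − 0.184)/(4.28 − 0.184) = 0.33105
t = −τ ln(…) = 30.377 × 1.1055 = 33.581 s.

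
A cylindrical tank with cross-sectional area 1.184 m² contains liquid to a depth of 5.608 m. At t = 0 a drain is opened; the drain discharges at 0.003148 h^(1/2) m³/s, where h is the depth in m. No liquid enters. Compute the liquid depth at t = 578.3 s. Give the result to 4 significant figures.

2.558 m

A dh/dt = −Q_out = −0.003148 √h.
Separate and integrate: 2(√h − √h₀) = −(0.003148/A) t.
√h = √5.608 − 0.003148·578.3/(2·1.184) = 2.36812 − 0.768787 = 1.59933.
h = 1.59933² = 2.55787 m.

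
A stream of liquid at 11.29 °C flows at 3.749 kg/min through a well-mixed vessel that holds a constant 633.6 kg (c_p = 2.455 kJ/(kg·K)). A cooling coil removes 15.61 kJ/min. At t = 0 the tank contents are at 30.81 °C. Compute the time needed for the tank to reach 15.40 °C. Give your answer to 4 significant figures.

219.0 min

First-law balance (no shaft work): M c_p dT/dt = ṁ c_p (T_in − T) − 15.61.
τ = M/ṁ = 169.005 min; T_ss = T_in − Q̇/(ṁ c_p) = 9.59396 °C.
T(t) = T_ss + (T₀ − T_ss) e^(−t/τ). Set T = 15.40:
e^(−t/τ) = (15.40 − 9.59396)/(30.81 − 9.59396) = 0.273663
t = −169.005 · ln(0.273663) = 219.007 min.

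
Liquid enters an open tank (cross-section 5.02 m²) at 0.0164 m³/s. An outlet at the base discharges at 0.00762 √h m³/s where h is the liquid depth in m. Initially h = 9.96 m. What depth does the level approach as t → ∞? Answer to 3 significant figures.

A dh/dt = Q_in − 0.00762 √h. Steady state requires inflow = outflow:
Q_in = 0.00762 √h_ss ⇒ √h_ss = 0.0164/0.00762 = 2.1522.
h_ss = 2.1522² = 4.6321 m. (Since h₀ = 9.96 m > h_ss, the level will fall toward this value.)

4.63 m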